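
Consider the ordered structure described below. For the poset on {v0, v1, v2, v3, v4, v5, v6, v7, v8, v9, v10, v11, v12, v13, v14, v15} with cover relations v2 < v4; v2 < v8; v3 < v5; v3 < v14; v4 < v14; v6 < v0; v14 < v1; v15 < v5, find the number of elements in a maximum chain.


A chain is a totally ordered subset; we count the number of elements in a maximum chain.
Compute, for each element x, the size of the longest chain ending at x:
  v2: 1
  v3: 1
  v6: 1
  v7: 1
  v9: 1
  v10: 1
  ...
A maximum chain: v2 < v4 < v14 < v1
Number of elements in the longest chain: 4


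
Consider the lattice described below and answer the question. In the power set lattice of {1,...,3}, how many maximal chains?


A maximal chain goes from the minimum element to a maximal element via cover relations.
Counting all min-to-max paths in the cover graph.
Total maximal chains: 6


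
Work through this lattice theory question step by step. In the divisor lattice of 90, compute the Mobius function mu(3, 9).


In a divisor lattice, mu(a,b) = mu(b/a) where mu is the classical Mobius function.
b/a = 9/3 = 3
Prime factorization of 3: primes [3]
3 is squarefree with 1 prime factor(s), so mu(3) = (-1)^1 = -1


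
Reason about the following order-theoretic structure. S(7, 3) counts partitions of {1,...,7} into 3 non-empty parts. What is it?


S(n,k) = k*S(n-1,k) + S(n-1,k-1).
S(6,3) = 90, S(6,2) = 31
S(7,3) = 3*90 + 31 = 270 + 31
S(7,3) = 301


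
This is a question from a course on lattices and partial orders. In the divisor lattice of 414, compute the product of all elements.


Divisors of 414: [1, 2, 3, 6, 9, 18, 23, 46, 69, 138, 207, 414]
Product = n^(d(n)/2) = 414^(12/2)
Product = 5035029816707136


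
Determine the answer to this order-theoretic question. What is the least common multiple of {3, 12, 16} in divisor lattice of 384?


In a divisor lattice, join = lcm (least common multiple).
Compute lcm iteratively: start with first element, then lcm(current, next).
Elements: [3, 12, 16]
lcm(3,12) = 12
lcm(12,16) = 48
Final lcm = 48


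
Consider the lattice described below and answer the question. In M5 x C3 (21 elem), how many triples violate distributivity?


Distributive law: a ^ (b v c) = (a ^ b) v (a ^ c).
Check all 21^3 = 9261 ordered triples (a,b,c).
  e.g. a=(a1,0), b=(a2,0), c=(a3,0): lhs=(a1,0) != rhs=(0,0)
  e.g. a=(a1,0), b=(a2,0), c=(a3,1): lhs=(a1,0) != rhs=(0,0)
Total violating triples: 1620


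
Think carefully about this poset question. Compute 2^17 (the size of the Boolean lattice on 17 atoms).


Power set = 2^n.
2^17 = 131072


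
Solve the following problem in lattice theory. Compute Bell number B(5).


B(n) = number of set partitions of an n-element set.
B(n) satisfies the recurrence: B(n+1) = sum_k C(n,k)*B(k).
B(5) = 52


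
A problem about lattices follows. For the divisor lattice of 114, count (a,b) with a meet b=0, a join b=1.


Complement pair (a,b): a meet b = bottom, a join b = top.
Here: gcd(a,b)=1 and lcm(a,b)=114, i.e. a*b=114 with a,b coprime.
Pairs found: (1,114), (2,57), (3,38), (6,19), ... (4 more)
Total ordered pairs: 8


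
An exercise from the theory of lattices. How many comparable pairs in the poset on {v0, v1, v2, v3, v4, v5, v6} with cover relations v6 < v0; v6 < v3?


A comparable pair {a,b} has a < b or b < a in the order.
Count unordered pairs where one element is strictly below the other.
Examples: {v0,v6}, {v3,v6}
Total comparable pairs: 2


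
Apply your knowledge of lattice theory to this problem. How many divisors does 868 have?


Divisors of 868: [1, 2, 4, 7, 14, 28, 31, 62, 124, 217, 434, 868]
Count: 12


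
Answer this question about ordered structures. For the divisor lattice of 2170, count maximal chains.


A maximal chain goes from the minimum element to a maximal element via cover relations.
Counting all min-to-max paths in the cover graph.
Total maximal chains: 24


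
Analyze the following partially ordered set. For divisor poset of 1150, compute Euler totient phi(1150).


phi(n) = n * prod_{p|n} (1 - 1/p).
Prime divisors of 1150: [2, 5, 23]
phi(1150) = 1150 * (1 - 1/2) * (1 - 1/5) * (1 - 1/23)
phi(1150) = 440


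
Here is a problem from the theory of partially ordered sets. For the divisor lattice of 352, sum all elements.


sigma(n) = sum of divisors.
Divisors of 352: [1, 2, 4, 8, 11, 16, 22, 32, 44, 88, 176, 352]
Sum = 756


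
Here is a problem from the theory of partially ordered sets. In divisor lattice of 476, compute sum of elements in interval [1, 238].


Interval [1,238] in divisors of 476: [1, 2, 7, 14, 17, 34, 119, 238]
Sum = 432


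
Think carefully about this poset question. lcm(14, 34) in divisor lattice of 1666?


Join=lcm.
gcd(14,34)=2
lcm=238


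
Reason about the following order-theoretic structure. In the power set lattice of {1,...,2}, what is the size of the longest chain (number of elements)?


A chain is a totally ordered subset; we count the number of elements in a maximum chain.
Compute, for each element x, the size of the longest chain ending at x:
  {}: 1
  {1}: 2
  {2}: 2
  {1,2}: 3
A maximum chain: {} < {1} < {1,2}
Number of elements in the longest chain: 3


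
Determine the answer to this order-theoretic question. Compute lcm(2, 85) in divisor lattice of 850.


In a divisor lattice, join = lcm (least common multiple).
gcd(2,85) = 1
lcm(2,85) = 2*85/gcd = 170/1 = 170


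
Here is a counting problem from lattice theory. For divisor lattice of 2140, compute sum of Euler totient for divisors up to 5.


Divisors of 2140 up to 5: [1, 2, 4, 5]
phi values: [1, 1, 2, 4]
Sum = 8


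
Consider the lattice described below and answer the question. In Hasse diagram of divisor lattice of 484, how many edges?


A cover relation a -< b holds when a < b with no c strictly between.
Cover relations:
  1 -< 2
  1 -< 11
  2 -< 4
  2 -< 22
  4 -< 44
  11 -< 22
  11 -< 121
  22 -< 44
  ...4 more
Total: 12


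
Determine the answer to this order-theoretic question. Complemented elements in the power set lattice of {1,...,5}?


An element a is complemented if some b has a meet b = bottom, a join b = top.
every subset A has complement S\A, so all elements are complemented.
Complemented elements: {}, {1}, {2}, {3}, {4}, {5}, ... (26 more)
Count: 32


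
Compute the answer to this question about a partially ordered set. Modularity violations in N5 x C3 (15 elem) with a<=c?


Modular law: if a <= c then a v (b ^ c) = (a v b) ^ c.
Check all triples (a,b,c) with a <= c among 15 elements.
  e.g. a=(a,0), b=(c,0), c=(b,0): lhs=(a,0) != rhs=(b,0)
  e.g. a=(a,0), b=(c,1), c=(b,0): lhs=(a,0) != rhs=(b,0)
Total violating triples: 18


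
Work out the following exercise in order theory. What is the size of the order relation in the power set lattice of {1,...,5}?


The order relation is {(a,b) : a <= b}, reflexive so it includes (a,a).
Examples: ({},{}), ({},{1,2}), ({},{1,2,3}), ({},{1,2,3,4}), ({},{1,2,3,4,5}), ...
Total ordered pairs: 243


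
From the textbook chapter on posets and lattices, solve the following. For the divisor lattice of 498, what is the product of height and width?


Height = length of longest chain minus 1; width = size of largest antichain.
A maximum chain: 1 | 83 | 249 | 498  (height 3).
A maximum antichain: {2, 3, 83}  (width 3).
Product = 3 * 3 = 9


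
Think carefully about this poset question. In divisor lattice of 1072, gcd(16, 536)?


Meet=gcd.
gcd(16,536)=8


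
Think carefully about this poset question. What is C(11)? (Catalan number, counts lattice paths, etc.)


C(n) = C(2n, n) / (n+1).
C(22, 11) = 705432
C(11) = 705432 / 12 = 58786


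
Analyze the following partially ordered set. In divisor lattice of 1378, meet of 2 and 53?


In a divisor lattice, meet = gcd (greatest common divisor).
By Euclidean algorithm or factoring: gcd(2,53) = 1


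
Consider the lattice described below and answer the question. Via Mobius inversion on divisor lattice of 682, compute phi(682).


phi(n) = n * prod_{p|n} (1 - 1/p).
Prime divisors of 682: [2, 11, 31]
phi(682) = 682 * (1 - 1/2) * (1 - 1/11) * (1 - 1/31)
phi(682) = 300


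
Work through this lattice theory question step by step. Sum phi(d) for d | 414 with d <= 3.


Divisors of 414 up to 3: [1, 2, 3]
phi values: [1, 1, 2]
Sum = 4


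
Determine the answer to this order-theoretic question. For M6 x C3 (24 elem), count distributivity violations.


Distributive law: a ^ (b v c) = (a ^ b) v (a ^ c).
Check all 24^3 = 13824 ordered triples (a,b,c).
  e.g. a=(a1,0), b=(a2,0), c=(a3,0): lhs=(a1,0) != rhs=(0,0)
  e.g. a=(a1,0), b=(a2,0), c=(a3,1): lhs=(a1,0) != rhs=(0,0)
Total violating triples: 3240


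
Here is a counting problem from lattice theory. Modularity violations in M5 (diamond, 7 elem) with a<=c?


Modular law: if a <= c then a v (b ^ c) = (a v b) ^ c.
Check all triples (a,b,c) with a <= c among 7 elements.
This lattice is modular (diamonds M_m and their chain-products are modular).
Total violating triples: 0


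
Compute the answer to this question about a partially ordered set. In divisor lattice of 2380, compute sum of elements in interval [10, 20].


Interval [10,20] in divisors of 2380: [10, 20]
Sum = 30


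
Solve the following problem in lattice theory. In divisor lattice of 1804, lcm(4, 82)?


Join=lcm.
gcd(4,82)=2
lcm=164


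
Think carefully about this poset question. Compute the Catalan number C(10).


C(n) = C(2n, n) / (n+1).
C(20, 10) = 184756
C(10) = 184756 / 11 = 16796


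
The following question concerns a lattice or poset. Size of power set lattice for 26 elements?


Power set = 2^n.
2^26 = 67108864


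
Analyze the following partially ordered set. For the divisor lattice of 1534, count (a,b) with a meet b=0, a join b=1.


Complement pair (a,b): a meet b = bottom, a join b = top.
Here: gcd(a,b)=1 and lcm(a,b)=1534, i.e. a*b=1534 with a,b coprime.
Pairs found: (1,1534), (2,767), (13,118), (26,59), ... (4 more)
Total ordered pairs: 8


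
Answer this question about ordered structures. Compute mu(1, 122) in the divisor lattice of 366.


In a divisor lattice, mu(a,b) = mu(b/a) where mu is the classical Mobius function.
b/a = 122/1 = 122
Prime factorization of 122: primes [2, 61]
122 is squarefree with 2 prime factor(s), so mu(122) = (-1)^2 = 1


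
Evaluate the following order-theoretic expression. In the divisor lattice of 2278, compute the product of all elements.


Divisors of 2278: [1, 2, 17, 34, 67, 134, 1139, 2278]
Product = n^(d(n)/2) = 2278^(8/2)
Product = 26928668432656


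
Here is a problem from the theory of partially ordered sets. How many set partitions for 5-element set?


B(n) = number of set partitions of an n-element set.
B(n) satisfies the recurrence: B(n+1) = sum_k C(n,k)*B(k).
B(5) = 52


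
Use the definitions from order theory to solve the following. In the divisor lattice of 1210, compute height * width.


Height = length of longest chain minus 1; width = size of largest antichain.
A maximum chain: 1 | 11 | 121 | 605 | 1210  (height 4).
A maximum antichain: {10, 22, 55, 121}  (width 4).
Product = 4 * 4 = 16


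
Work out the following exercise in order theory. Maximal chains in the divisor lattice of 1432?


A maximal chain goes from the minimum element to a maximal element via cover relations.
Counting all min-to-max paths in the cover graph.
Total maximal chains: 4


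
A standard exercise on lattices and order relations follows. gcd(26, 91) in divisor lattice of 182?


Meet=gcd.
gcd(26,91)=13


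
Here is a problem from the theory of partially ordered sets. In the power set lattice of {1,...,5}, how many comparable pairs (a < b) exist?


A comparable pair {a,b} has a < b or b < a in the order.
Count unordered pairs where one element is strictly below the other.
Examples: {{},{1}}, {{},{2}}, {{},{3}}, {{},{4}}, ...
Total comparable pairs: 211


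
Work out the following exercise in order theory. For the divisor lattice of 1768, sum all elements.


sigma(n) = sum of divisors.
Divisors of 1768: [1, 2, 4, 8, 13, 17, 26, 34, 52, 68, 104, 136, 221, 442, 884, 1768]
Sum = 3780


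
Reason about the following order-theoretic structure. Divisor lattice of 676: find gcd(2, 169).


In a divisor lattice, meet = gcd (greatest common divisor).
By Euclidean algorithm or factoring: gcd(2,169) = 1


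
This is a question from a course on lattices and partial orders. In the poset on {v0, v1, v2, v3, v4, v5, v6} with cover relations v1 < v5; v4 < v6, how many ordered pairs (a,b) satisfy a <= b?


The order relation is {(a,b) : a <= b}, reflexive so it includes (a,a).
Examples: (v0,v0), (v1,v1), (v1,v5), (v2,v2), (v3,v3), ...
Total ordered pairs: 9


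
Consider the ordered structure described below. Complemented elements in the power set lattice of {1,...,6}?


An element a is complemented if some b has a meet b = bottom, a join b = top.
every subset A has complement S\A, so all elements are complemented.
Complemented elements: {}, {1}, {2}, {3}, {4}, {5}, ... (58 more)
Count: 64


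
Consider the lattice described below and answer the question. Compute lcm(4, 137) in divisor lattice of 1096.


In a divisor lattice, join = lcm (least common multiple).
gcd(4,137) = 1
lcm(4,137) = 4*137/gcd = 548/1 = 548


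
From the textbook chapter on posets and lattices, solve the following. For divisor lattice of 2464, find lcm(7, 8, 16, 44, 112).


In a divisor lattice, join = lcm (least common multiple).
Compute lcm iteratively: start with first element, then lcm(current, next).
Elements: [7, 8, 16, 44, 112]
lcm(7,8) = 56
lcm(56,16) = 112
lcm(112,44) = 1232
lcm(1232,112) = 1232
Final lcm = 1232


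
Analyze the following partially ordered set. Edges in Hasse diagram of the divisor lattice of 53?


A cover relation a -< b holds when a < b with no c strictly between.
Cover relations:
  1 -< 53
Total: 1


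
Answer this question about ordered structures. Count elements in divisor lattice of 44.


Divisors of 44: [1, 2, 4, 11, 22, 44]
Count: 6


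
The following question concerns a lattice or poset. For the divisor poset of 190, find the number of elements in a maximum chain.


A chain is a totally ordered subset; we count the number of elements in a maximum chain.
Compute, for each element x, the size of the longest chain ending at x:
  1: 1
  2: 2
  5: 2
  19: 2
  10: 3
  38: 3
  ...
A maximum chain: 1 < 2 < 10 < 190
Number of elements in the longest chain: 4


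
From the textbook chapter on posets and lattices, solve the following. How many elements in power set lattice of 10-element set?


Power set = 2^n.
2^10 = 1024


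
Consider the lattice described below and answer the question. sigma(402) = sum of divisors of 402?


sigma(n) = sum of divisors.
Divisors of 402: [1, 2, 3, 6, 67, 134, 201, 402]
Sum = 816


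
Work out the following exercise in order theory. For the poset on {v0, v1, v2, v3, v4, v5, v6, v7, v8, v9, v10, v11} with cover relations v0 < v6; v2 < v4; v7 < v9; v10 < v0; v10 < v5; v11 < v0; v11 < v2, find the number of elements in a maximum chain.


A chain is a totally ordered subset; we count the number of elements in a maximum chain.
Compute, for each element x, the size of the longest chain ending at x:
  v1: 1
  v3: 1
  v7: 1
  v8: 1
  v10: 1
  v11: 1
  ...
A maximum chain: v11 < v2 < v4
Number of elements in the longest chain: 3


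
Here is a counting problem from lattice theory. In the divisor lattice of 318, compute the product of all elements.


Divisors of 318: [1, 2, 3, 6, 53, 106, 159, 318]
Product = n^(d(n)/2) = 318^(8/2)
Product = 10226063376


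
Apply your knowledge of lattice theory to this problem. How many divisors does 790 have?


Divisors of 790: [1, 2, 5, 10, 79, 158, 395, 790]
Count: 8


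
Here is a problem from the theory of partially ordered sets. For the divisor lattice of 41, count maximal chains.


A maximal chain goes from the minimum element to a maximal element via cover relations.
Counting all min-to-max paths in the cover graph.
Total maximal chains: 1


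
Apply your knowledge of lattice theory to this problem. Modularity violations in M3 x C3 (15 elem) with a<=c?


Modular law: if a <= c then a v (b ^ c) = (a v b) ^ c.
Check all triples (a,b,c) with a <= c among 15 elements.
This lattice is modular (diamonds M_m and their chain-products are modular).
Total violating triples: 0


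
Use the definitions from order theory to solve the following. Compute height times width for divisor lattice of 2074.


Height = length of longest chain minus 1; width = size of largest antichain.
A maximum chain: 1 | 61 | 1037 | 2074  (height 3).
A maximum antichain: {2, 17, 61}  (width 3).
Product = 3 * 3 = 9


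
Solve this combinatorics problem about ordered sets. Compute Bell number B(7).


B(n) = number of set partitions of an n-element set.
B(n) satisfies the recurrence: B(n+1) = sum_k C(n,k)*B(k).
B(7) = 877


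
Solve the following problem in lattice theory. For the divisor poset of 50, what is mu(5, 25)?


In a divisor lattice, mu(a,b) = mu(b/a) where mu is the classical Mobius function.
b/a = 25/5 = 5
Prime factorization of 5: primes [5]
5 is squarefree with 1 prime factor(s), so mu(5) = (-1)^1 = -1


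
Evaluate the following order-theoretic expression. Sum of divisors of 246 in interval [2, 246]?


Interval [2,246] in divisors of 246: [2, 6, 82, 246]
Sum = 336


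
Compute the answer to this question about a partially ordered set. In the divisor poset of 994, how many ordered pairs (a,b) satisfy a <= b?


The order relation is {(a,b) : a <= b}, reflexive so it includes (a,a).
Examples: (1,1), (1,14), (1,142), (1,2), (1,497), ...
Total ordered pairs: 27


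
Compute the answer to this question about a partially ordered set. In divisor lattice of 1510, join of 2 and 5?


In a divisor lattice, join = lcm (least common multiple).
gcd(2,5) = 1
lcm(2,5) = 2*5/gcd = 10/1 = 10


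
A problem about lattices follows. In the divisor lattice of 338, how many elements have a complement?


An element a is complemented if some b has a meet b = bottom, a join b = top.
a is complemented iff gcd(a, n/a)=1, i.e. a is a unitary divisor of 338.
Complemented elements: 1, 2, 169, 338
Count: 4


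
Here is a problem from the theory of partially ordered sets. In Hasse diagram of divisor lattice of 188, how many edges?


A cover relation a -< b holds when a < b with no c strictly between.
Cover relations:
  1 -< 2
  1 -< 47
  2 -< 4
  2 -< 94
  4 -< 188
  47 -< 94
  94 -< 188
Total: 7


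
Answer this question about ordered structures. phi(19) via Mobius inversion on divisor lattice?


phi(n) = n * prod_{p|n} (1 - 1/p).
Prime divisors of 19: [19]
phi(19) = 19 * (1 - 1/19)
phi(19) = 18


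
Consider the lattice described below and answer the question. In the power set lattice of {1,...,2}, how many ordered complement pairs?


Complement pair (a,b): a meet b = bottom, a join b = top.
Here: A intersect B = {} and A union B = {1,...,2}.
Pairs found: ({},{1,2}), ({1},{2}), ({2},{1}), ({1,2},{})
Total ordered pairs: 4


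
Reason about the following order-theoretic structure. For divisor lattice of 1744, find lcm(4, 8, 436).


In a divisor lattice, join = lcm (least common multiple).
Compute lcm iteratively: start with first element, then lcm(current, next).
Elements: [4, 8, 436]
lcm(4,8) = 8
lcm(8,436) = 872
Final lcm = 872


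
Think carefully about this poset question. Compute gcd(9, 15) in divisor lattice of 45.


In a divisor lattice, meet = gcd (greatest common divisor).
By Euclidean algorithm or factoring: gcd(9,15) = 3


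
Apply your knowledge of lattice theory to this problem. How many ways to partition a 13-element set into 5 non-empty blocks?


S(n,k) = k*S(n-1,k) + S(n-1,k-1).
S(12,5) = 1379400, S(12,4) = 611501
S(13,5) = 5*1379400 + 611501 = 6897000 + 611501
S(13,5) = 7508501


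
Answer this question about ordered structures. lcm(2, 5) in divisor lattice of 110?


Join=lcm.
gcd(2,5)=1
lcm=10


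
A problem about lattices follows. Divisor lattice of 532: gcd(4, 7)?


Meet=gcd.
gcd(4,7)=1


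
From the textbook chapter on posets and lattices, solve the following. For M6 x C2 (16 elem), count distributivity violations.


Distributive law: a ^ (b v c) = (a ^ b) v (a ^ c).
Check all 16^3 = 4096 ordered triples (a,b,c).
  e.g. a=(a1,0), b=(a2,0), c=(a3,0): lhs=(a1,0) != rhs=(0,0)
  e.g. a=(a1,0), b=(a2,0), c=(a3,1): lhs=(a1,0) != rhs=(0,0)
Total violating triples: 960


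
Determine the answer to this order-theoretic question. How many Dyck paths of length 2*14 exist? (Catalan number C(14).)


C(n) = C(2n, n) / (n+1).
C(28, 14) = 40116600
C(14) = 40116600 / 15 = 2674440


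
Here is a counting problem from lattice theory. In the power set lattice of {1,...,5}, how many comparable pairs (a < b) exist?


A comparable pair {a,b} has a < b or b < a in the order.
Count unordered pairs where one element is strictly below the other.
Examples: {{},{1}}, {{},{2}}, {{},{3}}, {{},{4}}, ...
Total comparable pairs: 211


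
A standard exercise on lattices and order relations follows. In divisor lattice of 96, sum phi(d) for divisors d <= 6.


Divisors of 96 up to 6: [1, 2, 3, 4, 6]
phi values: [1, 1, 2, 2, 2]
Sum = 8


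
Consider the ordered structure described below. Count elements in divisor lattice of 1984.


Divisors of 1984: [1, 2, 4, 8, 16, 31, 32, 62, 64, 124, 248, 496, 992, 1984]
Count: 14


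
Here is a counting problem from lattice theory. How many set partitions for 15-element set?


B(n) = number of set partitions of an n-element set.
B(n) satisfies the recurrence: B(n+1) = sum_k C(n,k)*B(k).
B(15) = 1382958545


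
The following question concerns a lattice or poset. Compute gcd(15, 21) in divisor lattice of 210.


In a divisor lattice, meet = gcd (greatest common divisor).
By Euclidean algorithm or factoring: gcd(15,21) = 3


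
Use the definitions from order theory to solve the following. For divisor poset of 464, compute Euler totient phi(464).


phi(n) = n * prod_{p|n} (1 - 1/p).
Prime divisors of 464: [2, 29]
phi(464) = 464 * (1 - 1/2) * (1 - 1/29)
phi(464) = 224


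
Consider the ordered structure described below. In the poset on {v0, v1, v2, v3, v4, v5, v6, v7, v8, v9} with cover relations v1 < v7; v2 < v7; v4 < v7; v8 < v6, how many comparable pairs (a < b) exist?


A comparable pair {a,b} has a < b or b < a in the order.
Count unordered pairs where one element is strictly below the other.
Examples: {v1,v7}, {v2,v7}, {v4,v7}, {v6,v8}
Total comparable pairs: 4


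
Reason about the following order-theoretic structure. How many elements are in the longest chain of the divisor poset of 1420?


A chain is a totally ordered subset; we count the number of elements in a maximum chain.
Compute, for each element x, the size of the longest chain ending at x:
  1: 1
  2: 2
  5: 2
  71: 2
  4: 3
  10: 3
  ...
A maximum chain: 1 < 2 < 4 < 20 < 1420
Number of elements in the longest chain: 5


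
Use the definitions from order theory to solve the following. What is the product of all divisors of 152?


Divisors of 152: [1, 2, 4, 8, 19, 38, 76, 152]
Product = n^(d(n)/2) = 152^(8/2)
Product = 533794816


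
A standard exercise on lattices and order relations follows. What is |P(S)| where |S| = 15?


Power set = 2^n.
2^15 = 32768


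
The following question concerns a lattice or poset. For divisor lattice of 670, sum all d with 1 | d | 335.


Interval [1,335] in divisors of 670: [1, 5, 67, 335]
Sum = 408


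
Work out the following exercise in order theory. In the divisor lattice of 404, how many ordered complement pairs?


Complement pair (a,b): a meet b = bottom, a join b = top.
Here: gcd(a,b)=1 and lcm(a,b)=404, i.e. a*b=404 with a,b coprime.
Pairs found: (1,404), (4,101), (101,4), (404,1)
Total ordered pairs: 4


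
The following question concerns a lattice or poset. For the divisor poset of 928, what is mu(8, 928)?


In a divisor lattice, mu(a,b) = mu(b/a) where mu is the classical Mobius function.
b/a = 928/8 = 116
Prime factorization of 116: primes [2, 29]
116 is not squarefree, so mu(116) = 0


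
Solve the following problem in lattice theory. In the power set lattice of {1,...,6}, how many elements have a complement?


An element a is complemented if some b has a meet b = bottom, a join b = top.
every subset A has complement S\A, so all elements are complemented.
Complemented elements: {}, {1}, {2}, {3}, {4}, {5}, ... (58 more)
Count: 64


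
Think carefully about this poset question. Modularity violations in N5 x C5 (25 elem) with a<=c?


Modular law: if a <= c then a v (b ^ c) = (a v b) ^ c.
Check all triples (a,b,c) with a <= c among 25 elements.
  e.g. a=(a,0), b=(c,0), c=(b,0): lhs=(a,0) != rhs=(b,0)
  e.g. a=(a,0), b=(c,1), c=(b,0): lhs=(a,0) != rhs=(b,0)
Total violating triples: 75


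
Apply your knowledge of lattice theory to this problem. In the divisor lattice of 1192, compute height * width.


Height = length of longest chain minus 1; width = size of largest antichain.
A maximum chain: 1 | 149 | 298 | 596 | 1192  (height 4).
A maximum antichain: {2, 149}  (width 2).
Product = 4 * 2 = 8


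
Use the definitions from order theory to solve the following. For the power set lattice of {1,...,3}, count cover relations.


A cover relation a -< b holds when a < b with no c strictly between.
Cover relations:
  {} -< {1}
  {} -< {2}
  {} -< {3}
  {1} -< {1,2}
  {1} -< {1,3}
  {2} -< {1,2}
  {2} -< {2,3}
  {3} -< {1,3}
  ...4 more
Total: 12


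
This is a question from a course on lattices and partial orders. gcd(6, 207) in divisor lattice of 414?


Meet=gcd.
gcd(6,207)=3


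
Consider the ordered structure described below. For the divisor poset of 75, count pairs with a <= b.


The order relation is {(a,b) : a <= b}, reflexive so it includes (a,a).
Examples: (1,1), (1,15), (1,25), (1,3), (1,5), ...
Total ordered pairs: 18


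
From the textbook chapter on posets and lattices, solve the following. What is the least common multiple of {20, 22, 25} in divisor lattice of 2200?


In a divisor lattice, join = lcm (least common multiple).
Compute lcm iteratively: start with first element, then lcm(current, next).
Elements: [20, 22, 25]
lcm(20,22) = 220
lcm(220,25) = 1100
Final lcm = 1100


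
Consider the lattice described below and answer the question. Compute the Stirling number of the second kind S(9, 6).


S(n,k) = k*S(n-1,k) + S(n-1,k-1).
S(8,6) = 266, S(8,5) = 1050
S(9,6) = 6*266 + 1050 = 1596 + 1050
S(9,6) = 2646


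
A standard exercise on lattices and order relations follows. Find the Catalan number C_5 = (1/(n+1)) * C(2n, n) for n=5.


C(n) = C(2n, n) / (n+1).
C(10, 5) = 252
C(5) = 252 / 6 = 42


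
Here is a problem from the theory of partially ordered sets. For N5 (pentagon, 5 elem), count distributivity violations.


Distributive law: a ^ (b v c) = (a ^ b) v (a ^ c).
Check all 5^3 = 125 ordered triples (a,b,c).
  e.g. a=b, b=a, c=c: lhs=b != rhs=a
  e.g. a=b, b=c, c=a: lhs=b != rhs=a
Total violating triples: 2


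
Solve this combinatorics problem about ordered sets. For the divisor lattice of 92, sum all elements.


sigma(n) = sum of divisors.
Divisors of 92: [1, 2, 4, 23, 46, 92]
Sum = 168


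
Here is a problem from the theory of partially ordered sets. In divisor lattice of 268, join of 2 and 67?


In a divisor lattice, join = lcm (least common multiple).
gcd(2,67) = 1
lcm(2,67) = 2*67/gcd = 134/1 = 134


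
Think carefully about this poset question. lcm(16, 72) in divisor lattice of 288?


Join=lcm.
gcd(16,72)=8
lcm=144


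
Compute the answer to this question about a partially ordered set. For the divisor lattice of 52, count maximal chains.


A maximal chain goes from the minimum element to a maximal element via cover relations.
Counting all min-to-max paths in the cover graph.
Total maximal chains: 3


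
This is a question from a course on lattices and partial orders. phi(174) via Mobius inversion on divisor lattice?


phi(n) = n * prod_{p|n} (1 - 1/p).
Prime divisors of 174: [2, 3, 29]
phi(174) = 174 * (1 - 1/2) * (1 - 1/3) * (1 - 1/29)
phi(174) = 56


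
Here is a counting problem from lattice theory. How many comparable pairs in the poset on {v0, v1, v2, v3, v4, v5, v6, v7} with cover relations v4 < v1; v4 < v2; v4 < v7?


A comparable pair {a,b} has a < b or b < a in the order.
Count unordered pairs where one element is strictly below the other.
Examples: {v1,v4}, {v2,v4}, {v4,v7}
Total comparable pairs: 3


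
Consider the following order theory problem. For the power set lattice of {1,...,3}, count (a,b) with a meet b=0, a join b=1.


Complement pair (a,b): a meet b = bottom, a join b = top.
Here: A intersect B = {} and A union B = {1,...,3}.
Pairs found: ({},{1,2,3}), ({1},{2,3}), ({2},{1,3}), ({3},{1,2}), ... (4 more)
Total ordered pairs: 8


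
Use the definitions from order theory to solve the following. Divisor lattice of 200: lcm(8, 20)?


Join=lcm.
gcd(8,20)=4
lcm=40


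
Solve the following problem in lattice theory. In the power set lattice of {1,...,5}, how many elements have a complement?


An element a is complemented if some b has a meet b = bottom, a join b = top.
every subset A has complement S\A, so all elements are complemented.
Complemented elements: {}, {1}, {2}, {3}, {4}, {5}, ... (26 more)
Count: 32


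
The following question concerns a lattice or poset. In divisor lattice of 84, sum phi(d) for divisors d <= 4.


Divisors of 84 up to 4: [1, 2, 3, 4]
phi values: [1, 1, 2, 2]
Sum = 6


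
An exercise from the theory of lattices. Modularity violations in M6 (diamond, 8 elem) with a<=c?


Modular law: if a <= c then a v (b ^ c) = (a v b) ^ c.
Check all triples (a,b,c) with a <= c among 8 elements.
This lattice is modular (diamonds M_m and their chain-products are modular).
Total violating triples: 0


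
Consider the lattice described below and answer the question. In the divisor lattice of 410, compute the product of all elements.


Divisors of 410: [1, 2, 5, 10, 41, 82, 205, 410]
Product = n^(d(n)/2) = 410^(8/2)
Product = 28257610000


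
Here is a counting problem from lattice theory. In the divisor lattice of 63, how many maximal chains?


A maximal chain goes from the minimum element to a maximal element via cover relations.
Counting all min-to-max paths in the cover graph.
Total maximal chains: 3


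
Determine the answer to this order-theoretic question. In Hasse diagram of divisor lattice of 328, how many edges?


A cover relation a -< b holds when a < b with no c strictly between.
Cover relations:
  1 -< 2
  1 -< 41
  2 -< 4
  2 -< 82
  4 -< 8
  4 -< 164
  8 -< 328
  41 -< 82
  ...2 more
Total: 10


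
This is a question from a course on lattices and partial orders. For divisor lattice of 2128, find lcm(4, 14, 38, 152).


In a divisor lattice, join = lcm (least common multiple).
Compute lcm iteratively: start with first element, then lcm(current, next).
Elements: [4, 14, 38, 152]
lcm(4,14) = 28
lcm(28,38) = 532
lcm(532,152) = 1064
Final lcm = 1064


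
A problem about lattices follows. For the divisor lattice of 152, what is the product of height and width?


Height = length of longest chain minus 1; width = size of largest antichain.
A maximum chain: 1 | 19 | 38 | 76 | 152  (height 4).
A maximum antichain: {2, 19}  (width 2).
Product = 4 * 2 = 8


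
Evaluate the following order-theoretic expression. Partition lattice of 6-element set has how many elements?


B(n) = number of set partitions of an n-element set.
B(n) satisfies the recurrence: B(n+1) = sum_k C(n,k)*B(k).
B(6) = 203


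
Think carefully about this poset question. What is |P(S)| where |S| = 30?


Power set = 2^n.
2^30 = 1073741824


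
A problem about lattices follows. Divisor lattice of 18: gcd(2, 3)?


Meet=gcd.
gcd(2,3)=1


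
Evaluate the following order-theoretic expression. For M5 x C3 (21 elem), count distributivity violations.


Distributive law: a ^ (b v c) = (a ^ b) v (a ^ c).
Check all 21^3 = 9261 ordered triples (a,b,c).
  e.g. a=(a1,0), b=(a2,0), c=(a3,0): lhs=(a1,0) != rhs=(0,0)
  e.g. a=(a1,0), b=(a2,0), c=(a3,1): lhs=(a1,0) != rhs=(0,0)
Total violating triples: 1620


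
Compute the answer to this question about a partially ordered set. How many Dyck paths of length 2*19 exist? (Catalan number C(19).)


C(n) = C(2n, n) / (n+1).
C(38, 19) = 35345263800
C(19) = 35345263800 / 20 = 1767263190


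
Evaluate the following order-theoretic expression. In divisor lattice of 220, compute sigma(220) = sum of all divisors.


sigma(n) = sum of divisors.
Divisors of 220: [1, 2, 4, 5, 10, 11, 20, 22, 44, 55, 110, 220]
Sum = 504


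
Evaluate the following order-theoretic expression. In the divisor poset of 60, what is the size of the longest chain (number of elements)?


A chain is a totally ordered subset; we count the number of elements in a maximum chain.
Compute, for each element x, the size of the longest chain ending at x:
  1: 1
  2: 2
  3: 2
  5: 2
  4: 3
  6: 3
  ...
A maximum chain: 1 < 2 < 4 < 12 < 60
Number of elements in the longest chain: 5


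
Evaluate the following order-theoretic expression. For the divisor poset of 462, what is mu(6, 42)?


In a divisor lattice, mu(a,b) = mu(b/a) where mu is the classical Mobius function.
b/a = 42/6 = 7
Prime factorization of 7: primes [7]
7 is squarefree with 1 prime factor(s), so mu(7) = (-1)^1 = -1


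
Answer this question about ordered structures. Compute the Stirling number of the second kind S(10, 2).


S(n,k) = k*S(n-1,k) + S(n-1,k-1).
S(9,2) = 255, S(9,1) = 1
S(10,2) = 2*255 + 1 = 510 + 1
S(10,2) = 511


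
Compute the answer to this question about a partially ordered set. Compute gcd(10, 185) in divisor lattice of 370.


In a divisor lattice, meet = gcd (greatest common divisor).
By Euclidean algorithm or factoring: gcd(10,185) = 5


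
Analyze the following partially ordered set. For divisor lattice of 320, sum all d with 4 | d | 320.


Interval [4,320] in divisors of 320: [4, 8, 16, 20, 32, 40, 64, 80, 160, 320]
Sum = 744


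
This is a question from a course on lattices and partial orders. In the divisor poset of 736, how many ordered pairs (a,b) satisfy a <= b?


The order relation is {(a,b) : a <= b}, reflexive so it includes (a,a).
Examples: (1,1), (1,16), (1,184), (1,2), (1,23), ...
Total ordered pairs: 63


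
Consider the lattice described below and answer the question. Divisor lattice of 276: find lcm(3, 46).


In a divisor lattice, join = lcm (least common multiple).
gcd(3,46) = 1
lcm(3,46) = 3*46/gcd = 138/1 = 138


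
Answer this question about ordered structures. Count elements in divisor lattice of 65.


Divisors of 65: [1, 5, 13, 65]
Count: 4


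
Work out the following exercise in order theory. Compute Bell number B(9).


B(n) = number of set partitions of an n-element set.
B(n) satisfies the recurrence: B(n+1) = sum_k C(n,k)*B(k).
B(9) = 21147


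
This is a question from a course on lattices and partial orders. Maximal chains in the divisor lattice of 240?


A maximal chain goes from the minimum element to a maximal element via cover relations.
Counting all min-to-max paths in the cover graph.
Total maximal chains: 30


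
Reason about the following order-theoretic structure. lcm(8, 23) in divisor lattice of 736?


Join=lcm.
gcd(8,23)=1
lcm=184


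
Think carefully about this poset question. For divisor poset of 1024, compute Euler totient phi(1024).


phi(n) = n * prod_{p|n} (1 - 1/p).
Prime divisors of 1024: [2]
phi(1024) = 1024 * (1 - 1/2)
phi(1024) = 512


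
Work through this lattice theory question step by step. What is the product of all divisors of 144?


Divisors of 144: [1, 2, 3, 4, 6, 8, 9, 12, 16, 18, 24, 36, 48, 72, 144]
Product = n^(d(n)/2) = 144^(15/2)
Product = 15407021574586368


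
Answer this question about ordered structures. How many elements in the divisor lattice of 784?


Divisors of 784: [1, 2, 4, 7, 8, 14, 16, 28, 49, 56, 98, 112, 196, 392, 784]
Count: 15


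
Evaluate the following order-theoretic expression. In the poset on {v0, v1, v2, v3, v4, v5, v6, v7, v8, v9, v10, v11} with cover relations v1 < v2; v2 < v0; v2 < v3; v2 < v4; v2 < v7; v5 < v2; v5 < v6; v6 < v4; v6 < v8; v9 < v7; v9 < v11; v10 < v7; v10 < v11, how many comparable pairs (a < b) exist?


A comparable pair {a,b} has a < b or b < a in the order.
Count unordered pairs where one element is strictly below the other.
Examples: {v0,v1}, {v0,v2}, {v0,v5}, {v1,v2}, ...
Total comparable pairs: 22


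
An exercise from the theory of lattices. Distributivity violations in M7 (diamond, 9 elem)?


Distributive law: a ^ (b v c) = (a ^ b) v (a ^ c).
Check all 9^3 = 729 ordered triples (a,b,c).
  e.g. a=a1, b=a2, c=a3: lhs=a1 != rhs=0
  e.g. a=a1, b=a2, c=a4: lhs=a1 != rhs=0
Total violating triples: 210


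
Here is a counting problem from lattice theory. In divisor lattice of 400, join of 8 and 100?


In a divisor lattice, join = lcm (least common multiple).
gcd(8,100) = 4
lcm(8,100) = 8*100/gcd = 800/4 = 200


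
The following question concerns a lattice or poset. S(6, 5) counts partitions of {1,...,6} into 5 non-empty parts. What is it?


S(n,k) = k*S(n-1,k) + S(n-1,k-1).
S(5,5) = 1, S(5,4) = 10
S(6,5) = 5*1 + 10 = 5 + 10
S(6,5) = 15


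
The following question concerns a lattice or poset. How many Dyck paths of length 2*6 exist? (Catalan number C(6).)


C(n) = C(2n, n) / (n+1).
C(12, 6) = 924
C(6) = 924 / 7 = 132


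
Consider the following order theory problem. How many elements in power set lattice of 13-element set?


Power set = 2^n.
2^13 = 8192


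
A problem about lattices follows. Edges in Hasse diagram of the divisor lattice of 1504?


A cover relation a -< b holds when a < b with no c strictly between.
Cover relations:
  1 -< 2
  1 -< 47
  2 -< 4
  2 -< 94
  4 -< 8
  4 -< 188
  8 -< 16
  8 -< 376
  ...8 more
Total: 16


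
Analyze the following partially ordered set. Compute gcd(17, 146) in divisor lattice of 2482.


In a divisor lattice, meet = gcd (greatest common divisor).
By Euclidean algorithm or factoring: gcd(17,146) = 1


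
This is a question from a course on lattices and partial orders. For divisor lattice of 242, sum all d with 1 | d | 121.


Interval [1,121] in divisors of 242: [1, 11, 121]
Sum = 133


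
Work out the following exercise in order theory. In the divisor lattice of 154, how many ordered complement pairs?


Complement pair (a,b): a meet b = bottom, a join b = top.
Here: gcd(a,b)=1 and lcm(a,b)=154, i.e. a*b=154 with a,b coprime.
Pairs found: (1,154), (2,77), (7,22), (11,14), ... (4 more)
Total ordered pairs: 8


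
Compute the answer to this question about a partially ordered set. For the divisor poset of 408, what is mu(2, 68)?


In a divisor lattice, mu(a,b) = mu(b/a) where mu is the classical Mobius function.
b/a = 68/2 = 34
Prime factorization of 34: primes [2, 17]
34 is squarefree with 2 prime factor(s), so mu(34) = (-1)^2 = 1


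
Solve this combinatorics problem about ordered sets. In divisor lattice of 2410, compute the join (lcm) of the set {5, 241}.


In a divisor lattice, join = lcm (least common multiple).
Compute lcm iteratively: start with first element, then lcm(current, next).
Elements: [5, 241]
lcm(5,241) = 1205
Final lcm = 1205


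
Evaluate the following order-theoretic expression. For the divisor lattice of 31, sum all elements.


sigma(n) = sum of divisors.
Divisors of 31: [1, 31]
Sum = 32


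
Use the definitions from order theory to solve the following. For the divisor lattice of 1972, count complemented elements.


An element a is complemented if some b has a meet b = bottom, a join b = top.
a is complemented iff gcd(a, n/a)=1, i.e. a is a unitary divisor of 1972.
Complemented elements: 1, 4, 17, 29, 68, 116, ... (2 more)
Count: 8
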